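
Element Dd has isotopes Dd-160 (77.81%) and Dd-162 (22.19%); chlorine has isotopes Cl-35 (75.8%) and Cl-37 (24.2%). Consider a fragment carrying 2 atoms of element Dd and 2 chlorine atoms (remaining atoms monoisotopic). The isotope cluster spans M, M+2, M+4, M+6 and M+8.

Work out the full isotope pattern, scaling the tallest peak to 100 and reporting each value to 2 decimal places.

82.72 : 100.00 : 45.29 : 9.10 : 0.69

Element Dd pattern (n=2): 0.60543961 : 0.34532078 : 0.04923961
Chlorine pattern (n=2): 0.574564 : 0.366872 : 0.058564
Convolve the two distributions (both contribute in 2-u steps):
  M: 0.60543961×0.574564 = 0.347864
  M+2: 0.60543961×0.366872 + 0.34532078×0.574564 = 0.420528
  M+4: 0.60543961×0.058564 + 0.34532078×0.366872 + 0.04923961×0.574564 = 0.190437
  M+6: 0.34532078×0.058564 + 0.04923961×0.366872 = 0.038288
  M+8: 0.04923961×0.058564 = 0.002884
Scale to base peak (0.420528) = 100: 82.72 : 100.00 : 45.29 : 9.10 : 0.69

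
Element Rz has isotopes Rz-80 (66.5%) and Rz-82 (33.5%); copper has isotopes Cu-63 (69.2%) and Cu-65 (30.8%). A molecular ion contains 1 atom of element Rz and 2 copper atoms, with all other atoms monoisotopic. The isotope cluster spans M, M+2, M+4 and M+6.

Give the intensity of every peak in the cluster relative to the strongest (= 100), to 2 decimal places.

Element Rz pattern (n=1): 0.6650 : 0.3350
Copper pattern (n=2): 0.478864 : 0.426272 : 0.094864
Convolve the two distributions (both contribute in 2-u steps):
  M: 0.6650×0.478864 = 0.318445
  M+2: 0.6650×0.426272 + 0.3350×0.478864 = 0.443890
  M+4: 0.6650×0.094864 + 0.3350×0.426272 = 0.205886
  M+6: 0.3350×0.094864 = 0.031779
Scale to base peak (0.443890) = 100: 71.74 : 100.00 : 46.38 : 7.16

71.74 : 100.00 : 46.38 : 7.16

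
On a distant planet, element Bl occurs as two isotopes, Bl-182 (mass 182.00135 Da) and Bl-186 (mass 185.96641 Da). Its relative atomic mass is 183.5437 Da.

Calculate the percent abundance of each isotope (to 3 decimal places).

Bl-182: 61.101%, Bl-186: 38.899%

Let x be the fractional abundance of Bl-182; then Bl-186 has abundance 1 − x.
182.00135·x + 185.96641·(1 − x) = 183.5437
(182.00135 − 185.96641)·x = 183.5437 − 185.96641
x = -2.42271 / -3.96506 = 0.61101 → 61.101% Bl-182, 38.899% Bl-186.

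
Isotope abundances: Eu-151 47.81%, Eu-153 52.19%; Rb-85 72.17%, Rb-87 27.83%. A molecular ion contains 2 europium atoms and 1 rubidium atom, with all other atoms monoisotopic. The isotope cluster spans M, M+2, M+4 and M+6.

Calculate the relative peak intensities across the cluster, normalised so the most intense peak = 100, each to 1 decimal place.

Europium pattern (n=2): 0.22857961 : 0.49904078 : 0.27237961
Rubidium pattern (n=1): 0.7217 : 0.2783
Convolve the two distributions (both contribute in 2-u steps):
  M: 0.22857961×0.7217 = 0.164966
  M+2: 0.22857961×0.2783 + 0.49904078×0.7217 = 0.423771
  M+4: 0.49904078×0.2783 + 0.27237961×0.7217 = 0.335459
  M+6: 0.27237961×0.2783 = 0.075803
Scale to base peak (0.423771) = 100: 38.9 : 100.0 : 79.2 : 17.9

38.9 : 100.0 : 79.2 : 17.9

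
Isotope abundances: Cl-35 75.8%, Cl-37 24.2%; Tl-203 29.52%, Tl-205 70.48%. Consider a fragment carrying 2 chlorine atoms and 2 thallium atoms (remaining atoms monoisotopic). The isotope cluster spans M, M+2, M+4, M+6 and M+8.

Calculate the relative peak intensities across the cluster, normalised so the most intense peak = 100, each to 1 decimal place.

11.3 : 61.2 : 100.0 : 46.6 : 6.6

Chlorine pattern (n=2): 0.574564 : 0.366872 : 0.058564
Thallium pattern (n=2): 0.08714304 : 0.41611392 : 0.49674304
Convolve the two distributions (both contribute in 2-u steps):
  M: 0.574564×0.08714304 = 0.050069
  M+2: 0.574564×0.41611392 + 0.366872×0.08714304 = 0.271054
  M+4: 0.574564×0.49674304 + 0.366872×0.41611392 + 0.058564×0.08714304 = 0.443175
  M+6: 0.366872×0.49674304 + 0.058564×0.41611392 = 0.206610
  M+8: 0.058564×0.49674304 = 0.029091
Scale to base peak (0.443175) = 100: 11.3 : 61.2 : 100.0 : 46.6 : 6.6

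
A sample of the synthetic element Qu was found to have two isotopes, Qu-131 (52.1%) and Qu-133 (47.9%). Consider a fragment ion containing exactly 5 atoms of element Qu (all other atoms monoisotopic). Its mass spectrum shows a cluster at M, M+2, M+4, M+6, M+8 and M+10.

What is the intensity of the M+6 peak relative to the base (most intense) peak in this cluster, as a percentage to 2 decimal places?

91.94%

Term probabilities: M 0.0384, M+2 0.1765, M+4 0.3245, M+6 0.2983, M+8 0.1371, M+10 0.0252. Base peak = M+4.
P(M+4) = C(5,2) × 0.521^3 × 0.479^2 = 10 × 0.14142076 × 0.229441 = 0.324477 (base)
P(M+6) = C(5,3) × 0.521^2 × 0.479^3 = 10 × 0.271441 × 0.10990224 = 0.298320
Relative intensity = 0.298320 / 0.324477 × 100 = 91.94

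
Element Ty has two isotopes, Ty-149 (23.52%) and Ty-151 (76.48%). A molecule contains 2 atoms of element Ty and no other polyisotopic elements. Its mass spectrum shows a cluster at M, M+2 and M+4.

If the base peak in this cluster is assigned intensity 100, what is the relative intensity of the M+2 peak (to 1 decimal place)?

(0.2352 + 0.7648)^2 gives M 0.0553, M+2 0.3598, M+4 0.5849; the largest is M+4.
P(M+4) = C(2,2) × 0.2352^0 × 0.7648^2 = 1 × 1.0000 × 0.58491904 = 0.584919 (base)
P(M+2) = C(2,1) × 0.2352^1 × 0.7648^1 = 2 × 0.2352 × 0.7648 = 0.359762
Relative intensity = 0.359762 / 0.584919 × 100 = 61.5

61.5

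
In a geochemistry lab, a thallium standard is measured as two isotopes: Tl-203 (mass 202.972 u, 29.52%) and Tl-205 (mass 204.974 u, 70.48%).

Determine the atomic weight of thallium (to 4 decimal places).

204.3830 u

Weight each isotope mass by its fractional abundance: 0.2952 × 202.972 + 0.7048 × 204.974
= 59.91733 + 144.46568 = 204.38301 u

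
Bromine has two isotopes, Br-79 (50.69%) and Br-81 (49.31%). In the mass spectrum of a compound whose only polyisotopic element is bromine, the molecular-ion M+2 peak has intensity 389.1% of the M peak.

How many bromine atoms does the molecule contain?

The M+2/M ratio from n Br atoms is n · q/p = n · 0.4931/0.5069.
n = 3.891 × 0.5069/0.4931 = 4.00 ≈ 4

4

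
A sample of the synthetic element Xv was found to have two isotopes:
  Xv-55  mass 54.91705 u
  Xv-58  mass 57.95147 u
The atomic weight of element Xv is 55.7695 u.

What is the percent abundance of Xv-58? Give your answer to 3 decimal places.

28.093%

With x = fraction of Xv-55 (so Xv-58 is 1 − x):
54.91705·x + 57.95147·(1 − x) = 55.7695
(54.91705 − 57.95147)·x = 55.7695 − 57.95147
x = -2.18197 / -3.03442 = 0.71907 → 71.907% Xv-55, 28.093% Xv-58.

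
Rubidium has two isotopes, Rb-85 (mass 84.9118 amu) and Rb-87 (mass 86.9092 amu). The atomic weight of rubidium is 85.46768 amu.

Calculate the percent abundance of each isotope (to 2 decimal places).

Rb-85: 72.17%, Rb-87: 27.83%

With x = fraction of Rb-85 (so Rb-87 is 1 − x):
84.9118·x + 86.9092·(1 − x) = 85.46768
(84.9118 − 86.9092)·x = 85.46768 − 86.9092
x = -1.44152 / -1.9974 = 0.72170 → 72.17% Rb-85, 27.83% Rb-87.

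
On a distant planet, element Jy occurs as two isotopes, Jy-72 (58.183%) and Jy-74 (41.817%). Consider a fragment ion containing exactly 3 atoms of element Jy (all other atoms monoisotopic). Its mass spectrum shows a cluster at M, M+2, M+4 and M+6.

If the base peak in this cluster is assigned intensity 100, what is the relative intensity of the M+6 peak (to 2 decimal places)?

17.22

Term probabilities: M 0.1970, M+2 0.4247, M+4 0.3052, M+6 0.0731. Base peak = M+2.
P(M+2) = C(3,1) × 0.58183^2 × 0.41817^1 = 3 × 0.33852615 × 0.41817 = 0.424684 (base)
P(M+6) = C(3,3) × 0.58183^0 × 0.41817^3 = 1 × 1.0000 × 0.07312378 = 0.073124
Relative intensity = 0.073124 / 0.424684 × 100 = 17.22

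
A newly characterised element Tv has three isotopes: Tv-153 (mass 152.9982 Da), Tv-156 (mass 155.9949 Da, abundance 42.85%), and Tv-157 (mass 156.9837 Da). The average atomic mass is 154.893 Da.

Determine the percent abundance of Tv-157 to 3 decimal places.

Let x and y be the fractions of Tv-153 and Tv-157. Then x + y = 1 − 0.4285 = 0.5715 and 152.9982x + 156.9837y = 154.893 − 0.4285×155.9949 = 88.04918535.
Substituting: 152.9982x + 156.9837(0.5715 − x) = 88.04918535
(152.9982 − 156.9837)x = -1.6669992  ⇒  x = 0.41827, y = 0.15323
Tv-153: 41.827%, Tv-157: 15.323%.

15.323%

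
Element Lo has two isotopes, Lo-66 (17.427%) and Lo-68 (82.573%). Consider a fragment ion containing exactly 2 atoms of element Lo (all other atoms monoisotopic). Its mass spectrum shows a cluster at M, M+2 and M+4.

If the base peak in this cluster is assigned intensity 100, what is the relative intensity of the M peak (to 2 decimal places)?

4.45

(0.17427 + 0.82573)^2 gives M 0.0304, M+2 0.2878, M+4 0.6818; the largest is M+4.
P(M+4) = C(2,2) × 0.17427^0 × 0.82573^2 = 1 × 1.0000 × 0.68183003 = 0.681830 (base)
P(M) = C(2,0) × 0.17427^2 × 0.82573^0 = 1 × 0.03037003 × 1.0000 = 0.030370
Relative intensity = 0.030370 / 0.681830 × 100 = 4.45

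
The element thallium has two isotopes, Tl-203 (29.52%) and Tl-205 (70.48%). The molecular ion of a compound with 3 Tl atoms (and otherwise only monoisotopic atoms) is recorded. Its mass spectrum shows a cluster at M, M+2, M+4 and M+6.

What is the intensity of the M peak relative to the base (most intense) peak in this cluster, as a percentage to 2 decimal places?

Term probabilities: M 0.0257, M+2 0.1843, M+4 0.4399, M+6 0.3501. Base peak = M+4.
P(M+4) = C(3,2) × 0.2952^1 × 0.7048^2 = 3 × 0.2952 × 0.49674304 = 0.439916 (base)
P(M) = C(3,0) × 0.2952^3 × 0.7048^0 = 1 × 0.02572463 × 1.0000 = 0.025725
Relative intensity = 0.025725 / 0.439916 × 100 = 5.85

5.85%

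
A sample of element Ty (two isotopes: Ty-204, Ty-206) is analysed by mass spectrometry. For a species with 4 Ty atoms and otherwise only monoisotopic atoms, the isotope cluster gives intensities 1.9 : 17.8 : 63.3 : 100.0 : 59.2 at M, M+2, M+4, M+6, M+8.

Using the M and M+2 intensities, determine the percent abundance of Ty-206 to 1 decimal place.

Write p for the Ty-204 fraction. I(M+2)/I(M) = [C(4,1)·p^3·(1−p)] / p^4 = 4·(1−p)/p = 17.8/1.9 = 9.3684
(1−p)/p = 9.3684/4 = 2.3421  ⇒  p = 1/(1 + 2.3421) = 0.2992
Ty-204: 29.9%, Ty-206: 70.1%.

70.1%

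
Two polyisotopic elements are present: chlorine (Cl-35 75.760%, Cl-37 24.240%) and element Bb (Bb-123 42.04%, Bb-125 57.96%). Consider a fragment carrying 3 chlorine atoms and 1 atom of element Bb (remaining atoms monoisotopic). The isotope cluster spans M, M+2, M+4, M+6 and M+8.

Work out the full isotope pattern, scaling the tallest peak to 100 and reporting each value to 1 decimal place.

Chlorine pattern (n=3): 0.4348304 : 0.41738208 : 0.13354464 : 0.01424288
Element Bb pattern (n=1): 0.4204 : 0.5796
Convolve the two distributions (both contribute in 2-u steps):
  M: 0.4348304×0.4204 = 0.182803
  M+2: 0.4348304×0.5796 + 0.41738208×0.4204 = 0.427495
  M+4: 0.41738208×0.5796 + 0.13354464×0.4204 = 0.298057
  M+6: 0.13354464×0.5796 + 0.01424288×0.4204 = 0.083390
  M+8: 0.01424288×0.5796 = 0.008255
Scale to base peak (0.427495) = 100: 42.8 : 100.0 : 69.7 : 19.5 : 1.9

42.8 : 100.0 : 69.7 : 19.5 : 1.9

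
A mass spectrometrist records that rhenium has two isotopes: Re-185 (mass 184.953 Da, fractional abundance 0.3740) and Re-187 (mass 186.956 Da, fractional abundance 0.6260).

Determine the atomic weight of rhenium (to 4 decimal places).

The abundance-weighted mean is 0.3740 × 184.953 + 0.6260 × 186.956
= 69.17242 + 117.03446 = 186.20688 Da

186.2069 Da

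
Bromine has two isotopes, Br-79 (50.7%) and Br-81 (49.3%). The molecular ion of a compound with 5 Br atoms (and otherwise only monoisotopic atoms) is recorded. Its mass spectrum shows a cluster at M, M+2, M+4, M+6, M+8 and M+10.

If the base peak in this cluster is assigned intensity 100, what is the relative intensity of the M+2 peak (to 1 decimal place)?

51.4

Term probabilities: M 0.0335, M+2 0.1629, M+4 0.3168, M+6 0.3080, M+8 0.1497, M+10 0.0291. Base peak = M+4.
P(M+4) = C(5,2) × 0.507^3 × 0.493^2 = 10 × 0.13032384 × 0.243049 = 0.316751 (base)
P(M+2) = C(5,1) × 0.507^4 × 0.493^1 = 5 × 0.06607419 × 0.4930 = 0.162873
Relative intensity = 0.162873 / 0.316751 × 100 = 51.4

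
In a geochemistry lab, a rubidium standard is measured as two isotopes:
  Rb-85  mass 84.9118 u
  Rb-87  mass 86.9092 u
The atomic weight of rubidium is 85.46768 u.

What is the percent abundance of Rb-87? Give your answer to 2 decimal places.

Let x be the fractional abundance of Rb-85; then Rb-87 has abundance 1 − x.
84.9118·x + 86.9092·(1 − x) = 85.46768
(84.9118 − 86.9092)·x = 85.46768 − 86.9092
x = -1.44152 / -1.9974 = 0.72170 → 72.17% Rb-85, 27.83% Rb-87.

27.83%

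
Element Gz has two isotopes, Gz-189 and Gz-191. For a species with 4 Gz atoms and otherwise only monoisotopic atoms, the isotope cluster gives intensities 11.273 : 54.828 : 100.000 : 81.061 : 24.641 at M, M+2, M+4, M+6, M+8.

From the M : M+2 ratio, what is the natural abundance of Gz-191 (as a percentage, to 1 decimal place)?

54.9%

Let p = fractional abundance of Gz-189. I(M+2)/I(M) = [C(4,1)·p^3·(1−p)] / p^4 = 4·(1−p)/p = 54.828/11.273 = 4.8637
(1−p)/p = 4.8637/4 = 1.2159  ⇒  p = 1/(1 + 1.2159) = 0.4513
Gz-189: 45.1%, Gz-191: 54.9%.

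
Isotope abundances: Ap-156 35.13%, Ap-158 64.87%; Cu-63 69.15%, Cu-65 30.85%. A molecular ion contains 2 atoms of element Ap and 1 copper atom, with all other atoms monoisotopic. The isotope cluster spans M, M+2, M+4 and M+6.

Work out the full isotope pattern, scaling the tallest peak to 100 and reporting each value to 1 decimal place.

19.8 : 81.8 : 100.0 : 30.1

Element Ap pattern (n=2): 0.12341169 : 0.45577662 : 0.42081169
Copper pattern (n=1): 0.6915 : 0.3085
Convolve the two distributions (both contribute in 2-u steps):
  M: 0.12341169×0.6915 = 0.085339
  M+2: 0.12341169×0.3085 + 0.45577662×0.6915 = 0.353242
  M+4: 0.45577662×0.3085 + 0.42081169×0.6915 = 0.431598
  M+6: 0.42081169×0.3085 = 0.129820
Scale to base peak (0.431598) = 100: 19.8 : 81.8 : 100.0 : 30.1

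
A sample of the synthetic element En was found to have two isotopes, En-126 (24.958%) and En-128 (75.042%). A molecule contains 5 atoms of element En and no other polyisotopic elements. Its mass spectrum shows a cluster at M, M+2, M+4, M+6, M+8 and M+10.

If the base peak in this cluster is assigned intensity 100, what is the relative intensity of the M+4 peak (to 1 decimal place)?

(0.24958 + 0.75042)^5 gives M 0.0010, M+2 0.0146, M+4 0.0875, M+6 0.2632, M+8 0.3957, M+10 0.2380; the largest is M+8.
P(M+8) = C(5,4) × 0.24958^1 × 0.75042^4 = 5 × 0.24958 × 0.3171156 = 0.395729 (base)
P(M+4) = C(5,2) × 0.24958^3 × 0.75042^2 = 10 × 0.01554638 × 0.56313018 = 0.087546
Relative intensity = 0.087546 / 0.395729 × 100 = 22.1

22.1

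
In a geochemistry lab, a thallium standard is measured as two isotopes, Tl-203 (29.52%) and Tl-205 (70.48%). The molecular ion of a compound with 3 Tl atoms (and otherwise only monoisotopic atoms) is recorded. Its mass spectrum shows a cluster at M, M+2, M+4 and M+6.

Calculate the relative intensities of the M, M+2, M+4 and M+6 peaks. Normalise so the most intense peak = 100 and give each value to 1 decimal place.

The 3 Tl atoms are independent, so intensities follow the terms of (0.2952 + 0.7048)^3.
P(M) = 0.2952^3 = 0.025725
P(M+2) = 3 × 0.2952^2 × 0.7048^1 = 0.184255
P(M+4) = 3 × 0.2952^1 × 0.7048^2 = 0.439916
P(M+6) = 0.7048^3 = 0.350104
The M+4 peak is largest (0.439916); scaling to 100 gives 5.8 : 41.9 : 100.0 : 79.6.

5.8 : 41.9 : 100.0 : 79.6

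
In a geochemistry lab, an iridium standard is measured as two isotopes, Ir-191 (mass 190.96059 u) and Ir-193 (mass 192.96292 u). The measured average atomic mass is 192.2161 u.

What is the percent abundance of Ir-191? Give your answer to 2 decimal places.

With x = fraction of Ir-191 (so Ir-193 is 1 − x):
190.96059·x + 192.96292·(1 − x) = 192.2161
(190.96059 − 192.96292)·x = 192.2161 − 192.96292
x = -0.74682 / -2.00233 = 0.37298 → 37.30% Ir-191, 62.70% Ir-193.

37.30%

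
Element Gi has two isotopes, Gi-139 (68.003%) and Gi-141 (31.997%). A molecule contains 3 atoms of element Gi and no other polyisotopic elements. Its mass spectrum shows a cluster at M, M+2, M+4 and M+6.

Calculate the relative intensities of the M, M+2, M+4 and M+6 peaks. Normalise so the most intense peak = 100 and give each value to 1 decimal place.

The 3 Gi atoms are independent, so intensities follow the terms of (0.68003 + 0.31997)^3.
P(M) = 0.68003^3 = 0.314474
P(M+2) = 3 × 0.68003^2 × 0.31997^1 = 0.443902
P(M+4) = 3 × 0.68003^1 × 0.31997^2 = 0.208866
P(M+6) = 0.31997^3 = 0.032759
The M+2 peak is largest (0.443902); scaling to 100 gives 70.8 : 100.0 : 47.1 : 7.4.

70.8 : 100.0 : 47.1 : 7.4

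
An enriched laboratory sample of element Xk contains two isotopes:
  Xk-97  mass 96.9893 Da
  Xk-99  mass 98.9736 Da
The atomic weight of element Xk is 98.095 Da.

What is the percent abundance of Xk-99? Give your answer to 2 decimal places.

55.72%

Let x be the fractional abundance of Xk-97; then Xk-99 has abundance 1 − x.
96.9893·x + 98.9736·(1 − x) = 98.095
(96.9893 − 98.9736)·x = 98.095 − 98.9736
x = -0.8786 / -1.9843 = 0.44278 → 44.28% Xk-97, 55.72% Xk-99.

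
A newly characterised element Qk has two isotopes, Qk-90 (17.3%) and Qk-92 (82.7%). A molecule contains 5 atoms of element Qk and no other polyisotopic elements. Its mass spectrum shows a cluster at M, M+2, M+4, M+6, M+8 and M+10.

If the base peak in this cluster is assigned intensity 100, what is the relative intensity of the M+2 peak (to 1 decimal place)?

Binomial terms of (0.173 + 0.827)^5: M 0.0002, M+2 0.0037, M+4 0.0354, M+6 0.1693, M+8 0.4046, M+10 0.3868 → M+8 is the base peak.
P(M+8) = C(5,4) × 0.173^1 × 0.827^4 = 5 × 0.1730 × 0.46775888 = 0.404611 (base)
P(M+2) = C(5,1) × 0.173^4 × 0.827^1 = 5 × 0.00089575 × 0.8270 = 0.003704
Relative intensity = 0.003704 / 0.404611 × 100 = 0.9

0.9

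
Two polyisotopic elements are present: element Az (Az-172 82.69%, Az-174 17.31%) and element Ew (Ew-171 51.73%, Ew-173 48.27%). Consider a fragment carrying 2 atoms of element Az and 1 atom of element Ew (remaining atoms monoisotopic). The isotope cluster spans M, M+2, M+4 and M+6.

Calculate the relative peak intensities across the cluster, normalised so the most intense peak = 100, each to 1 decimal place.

74.0 : 100.0 : 32.1 : 3.0

Element Az pattern (n=2): 0.68376361 : 0.28627278 : 0.02996361
Element Ew pattern (n=1): 0.5173 : 0.4827
Convolve the two distributions (both contribute in 2-u steps):
  M: 0.68376361×0.5173 = 0.353711
  M+2: 0.68376361×0.4827 + 0.28627278×0.5173 = 0.478142
  M+4: 0.28627278×0.4827 + 0.02996361×0.5173 = 0.153684
  M+6: 0.02996361×0.4827 = 0.014463
Scale to base peak (0.478142) = 100: 74.0 : 100.0 : 32.1 : 3.0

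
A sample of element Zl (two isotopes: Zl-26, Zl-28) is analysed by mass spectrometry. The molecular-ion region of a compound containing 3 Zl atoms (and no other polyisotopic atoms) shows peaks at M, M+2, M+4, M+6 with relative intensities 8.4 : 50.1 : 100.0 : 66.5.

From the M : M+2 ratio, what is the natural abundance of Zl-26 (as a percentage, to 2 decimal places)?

If p is the fraction of Zl that is Zl-26, then I(M+2)/I(M) = [C(3,1)·p^2·(1−p)] / p^3 = 3·(1−p)/p = 50.1/8.4 = 5.9643
(1−p)/p = 5.9643/3 = 1.9881  ⇒  p = 1/(1 + 1.9881) = 0.3347
Zl-26: 33.47%, Zl-28: 66.53%.

33.47%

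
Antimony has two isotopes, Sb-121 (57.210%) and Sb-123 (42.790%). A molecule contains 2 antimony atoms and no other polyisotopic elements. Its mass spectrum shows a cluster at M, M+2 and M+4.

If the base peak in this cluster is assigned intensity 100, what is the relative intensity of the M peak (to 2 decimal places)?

66.85

(0.57210 + 0.42790)^2 gives M 0.3273, M+2 0.4896, M+4 0.1831; the largest is M+2.
P(M+2) = C(2,1) × 0.57210^1 × 0.42790^1 = 2 × 0.5721 × 0.4279 = 0.489603 (base)
P(M) = C(2,0) × 0.57210^2 × 0.42790^0 = 1 × 0.32729841 × 1.0000 = 0.327298
Relative intensity = 0.327298 / 0.489603 × 100 = 66.85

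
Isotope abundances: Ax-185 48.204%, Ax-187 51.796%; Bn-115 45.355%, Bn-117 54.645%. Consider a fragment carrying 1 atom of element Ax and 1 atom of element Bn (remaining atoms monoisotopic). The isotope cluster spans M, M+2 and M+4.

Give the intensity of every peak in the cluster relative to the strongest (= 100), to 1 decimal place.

43.9 : 100.0 : 56.8

Element Ax pattern (n=1): 0.48204 : 0.51796
Element Bn pattern (n=1): 0.45355 : 0.54645
Convolve the two distributions (both contribute in 2-u steps):
  M: 0.48204×0.45355 = 0.218629
  M+2: 0.48204×0.54645 + 0.51796×0.45355 = 0.498332
  M+4: 0.51796×0.54645 = 0.283039
Scale to base peak (0.498332) = 100: 43.9 : 100.0 : 56.8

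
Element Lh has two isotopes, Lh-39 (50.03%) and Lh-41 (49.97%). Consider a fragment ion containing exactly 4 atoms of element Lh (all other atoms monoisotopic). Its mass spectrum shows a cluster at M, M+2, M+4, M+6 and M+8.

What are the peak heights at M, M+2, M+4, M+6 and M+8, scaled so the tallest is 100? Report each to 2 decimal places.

The 4 Lh atoms are independent, so intensities follow the terms of (0.5003 + 0.4997)^4.
P(M) = 0.5003^4 = 0.062650
P(M+2) = 4 × 0.5003^3 × 0.4997^1 = 0.250300
P(M+4) = 6 × 0.5003^2 × 0.4997^2 = 0.375000
P(M+6) = 4 × 0.5003^1 × 0.4997^3 = 0.249700
P(M+8) = 0.4997^4 = 0.062350
The M+4 peak is largest (0.375000); scaling to 100 gives 16.71 : 66.75 : 100.00 : 66.59 : 16.63.

16.71 : 66.75 : 100.00 : 66.59 : 16.63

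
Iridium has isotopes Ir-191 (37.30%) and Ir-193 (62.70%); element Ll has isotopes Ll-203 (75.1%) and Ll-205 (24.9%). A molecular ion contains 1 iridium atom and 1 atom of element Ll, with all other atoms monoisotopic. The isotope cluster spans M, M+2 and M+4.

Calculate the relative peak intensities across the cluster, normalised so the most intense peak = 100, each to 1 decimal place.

Iridium pattern (n=1): 0.3730 : 0.6270
Element Ll pattern (n=1): 0.7510 : 0.2490
Convolve the two distributions (both contribute in 2-u steps):
  M: 0.3730×0.7510 = 0.280123
  M+2: 0.3730×0.2490 + 0.6270×0.7510 = 0.563754
  M+4: 0.6270×0.2490 = 0.156123
Scale to base peak (0.563754) = 100: 49.7 : 100.0 : 27.7

49.7 : 100.0 : 27.7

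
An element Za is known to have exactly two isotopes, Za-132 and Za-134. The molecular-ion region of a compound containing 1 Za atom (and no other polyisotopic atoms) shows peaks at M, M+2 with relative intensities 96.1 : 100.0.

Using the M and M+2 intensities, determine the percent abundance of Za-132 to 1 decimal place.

Write p for the Za-132 fraction. I(M+2)/I(M) = [C(1,1)·p^0·(1−p)] / p^1 = 1·(1−p)/p = 100.0/96.1 = 1.0406
(1−p)/p = 1.0406/1 = 1.0406  ⇒  p = 1/(1 + 1.0406) = 0.4901
Za-132: 49.0%, Za-134: 51.0%.

49.0%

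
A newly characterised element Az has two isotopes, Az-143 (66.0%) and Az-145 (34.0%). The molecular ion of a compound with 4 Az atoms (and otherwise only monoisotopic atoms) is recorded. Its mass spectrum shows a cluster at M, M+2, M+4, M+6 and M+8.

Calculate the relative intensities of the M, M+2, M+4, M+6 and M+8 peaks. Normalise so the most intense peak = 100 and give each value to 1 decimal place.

Expanding (0.660 + 0.340)^4:
P(M) = 0.660^4 = 0.189747
P(M+2) = 4 × 0.660^3 × 0.340^1 = 0.390995
P(M+4) = 6 × 0.660^2 × 0.340^2 = 0.302132
P(M+6) = 4 × 0.660^1 × 0.340^3 = 0.103763
P(M+8) = 0.340^4 = 0.013363
The M+2 peak is largest (0.390995); scaling to 100 gives 48.5 : 100.0 : 77.3 : 26.5 : 3.4.

48.5 : 100.0 : 77.3 : 26.5 : 3.4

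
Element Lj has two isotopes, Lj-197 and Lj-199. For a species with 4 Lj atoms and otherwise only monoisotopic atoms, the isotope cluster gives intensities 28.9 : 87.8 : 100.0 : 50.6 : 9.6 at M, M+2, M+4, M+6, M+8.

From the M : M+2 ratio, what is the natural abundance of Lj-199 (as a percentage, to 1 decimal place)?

43.2%

Let p = fractional abundance of Lj-197. I(M+2)/I(M) = [C(4,1)·p^3·(1−p)] / p^4 = 4·(1−p)/p = 87.8/28.9 = 3.0381
(1−p)/p = 3.0381/4 = 0.7595  ⇒  p = 1/(1 + 0.7595) = 0.5683
Lj-197: 56.8%, Lj-199: 43.2%.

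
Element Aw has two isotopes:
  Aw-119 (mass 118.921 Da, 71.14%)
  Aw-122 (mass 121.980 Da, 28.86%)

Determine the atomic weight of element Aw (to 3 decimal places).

Ar = Σ fᵢ·mᵢ = 0.7114 × 118.921 + 0.2886 × 121.980
= 84.6004 + 35.2034 = 119.8038 Da

119.804 Da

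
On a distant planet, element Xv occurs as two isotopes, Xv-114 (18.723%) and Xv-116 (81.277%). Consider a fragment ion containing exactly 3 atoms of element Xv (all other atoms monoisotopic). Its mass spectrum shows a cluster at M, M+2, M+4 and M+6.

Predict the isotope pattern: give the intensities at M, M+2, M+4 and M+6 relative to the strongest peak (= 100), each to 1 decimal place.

The 3 Xv atoms are independent, so intensities follow the terms of (0.18723 + 0.81277)^3.
P(M) = 0.18723^3 = 0.006563
P(M+2) = 3 × 0.18723^2 × 0.81277^1 = 0.085475
P(M+4) = 3 × 0.18723^1 × 0.81277^2 = 0.371050
P(M+6) = 0.81277^3 = 0.536912
The M+6 peak is largest (0.536912); scaling to 100 gives 1.2 : 15.9 : 69.1 : 100.0.

1.2 : 15.9 : 69.1 : 100.0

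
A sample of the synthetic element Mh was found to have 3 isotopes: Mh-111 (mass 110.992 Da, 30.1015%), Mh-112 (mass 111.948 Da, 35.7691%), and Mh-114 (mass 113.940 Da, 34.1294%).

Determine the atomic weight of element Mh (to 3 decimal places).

112.340 Da

Ar = Σ fᵢ·mᵢ = 0.301015 × 110.992 + 0.357691 × 111.948 + 0.341294 × 113.940
= 33.4103 + 40.0428 + 38.8870 = 112.3401 Da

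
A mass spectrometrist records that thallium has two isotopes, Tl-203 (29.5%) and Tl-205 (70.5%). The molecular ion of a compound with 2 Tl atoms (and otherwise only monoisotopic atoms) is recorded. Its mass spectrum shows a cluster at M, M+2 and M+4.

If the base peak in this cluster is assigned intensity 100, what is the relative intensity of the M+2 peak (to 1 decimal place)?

(0.295 + 0.705)^2 gives M 0.0870, M+2 0.4160, M+4 0.4970; the largest is M+4.
P(M+4) = C(2,2) × 0.295^0 × 0.705^2 = 1 × 1.0000 × 0.497025 = 0.497025 (base)
P(M+2) = C(2,1) × 0.295^1 × 0.705^1 = 2 × 0.2950 × 0.7050 = 0.415950
Relative intensity = 0.415950 / 0.497025 × 100 = 83.7

83.7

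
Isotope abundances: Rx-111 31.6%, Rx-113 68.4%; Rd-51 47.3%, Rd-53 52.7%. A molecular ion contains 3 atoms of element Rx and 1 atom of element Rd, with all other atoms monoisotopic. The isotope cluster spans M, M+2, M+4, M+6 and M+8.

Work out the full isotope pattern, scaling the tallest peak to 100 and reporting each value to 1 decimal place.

3.9 : 29.5 : 82.5 : 100.0 : 43.8

Element Rx pattern (n=3): 0.0315545 : 0.20490451 : 0.44352749 : 0.3200135
Element Rd pattern (n=1): 0.4730 : 0.5270
Convolve the two distributions (both contribute in 2-u steps):
  M: 0.0315545×0.4730 = 0.014925
  M+2: 0.0315545×0.5270 + 0.20490451×0.4730 = 0.113549
  M+4: 0.20490451×0.5270 + 0.44352749×0.4730 = 0.317773
  M+6: 0.44352749×0.5270 + 0.3200135×0.4730 = 0.385105
  M+8: 0.3200135×0.5270 = 0.168647
Scale to base peak (0.385105) = 100: 3.9 : 29.5 : 82.5 : 100.0 : 43.8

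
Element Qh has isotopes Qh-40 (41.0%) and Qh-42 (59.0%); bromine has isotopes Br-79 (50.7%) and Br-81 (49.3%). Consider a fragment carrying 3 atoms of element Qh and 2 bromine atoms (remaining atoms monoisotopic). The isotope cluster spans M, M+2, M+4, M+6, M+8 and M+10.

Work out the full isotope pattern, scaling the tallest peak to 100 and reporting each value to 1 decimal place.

Element Qh pattern (n=3): 0.068921 : 0.297537 : 0.428163 : 0.205379
Bromine pattern (n=2): 0.257049 : 0.499902 : 0.243049
Convolve the two distributions (both contribute in 2-u steps):
  M: 0.068921×0.257049 = 0.017716
  M+2: 0.068921×0.499902 + 0.297537×0.257049 = 0.110935
  M+4: 0.068921×0.243049 + 0.297537×0.499902 + 0.428163×0.257049 = 0.275549
  M+6: 0.297537×0.243049 + 0.428163×0.499902 + 0.205379×0.257049 = 0.339148
  M+8: 0.428163×0.243049 + 0.205379×0.499902 = 0.206734
  M+10: 0.205379×0.243049 = 0.049917
Scale to base peak (0.339148) = 100: 5.2 : 32.7 : 81.2 : 100.0 : 61.0 : 14.7

5.2 : 32.7 : 81.2 : 100.0 : 61.0 : 14.7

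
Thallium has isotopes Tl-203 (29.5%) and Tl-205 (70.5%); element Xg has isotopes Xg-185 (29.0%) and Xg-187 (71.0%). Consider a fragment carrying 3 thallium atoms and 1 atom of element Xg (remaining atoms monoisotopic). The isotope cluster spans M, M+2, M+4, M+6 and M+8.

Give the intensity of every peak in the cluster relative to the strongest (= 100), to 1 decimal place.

Thallium pattern (n=3): 0.02567237 : 0.18405787 : 0.43986713 : 0.35040263
Element Xg pattern (n=1): 0.2900 : 0.7100
Convolve the two distributions (both contribute in 2-u steps):
  M: 0.02567237×0.2900 = 0.007445
  M+2: 0.02567237×0.7100 + 0.18405787×0.2900 = 0.071604
  M+4: 0.18405787×0.7100 + 0.43986713×0.2900 = 0.258243
  M+6: 0.43986713×0.7100 + 0.35040263×0.2900 = 0.413922
  M+8: 0.35040263×0.7100 = 0.248786
Scale to base peak (0.413922) = 100: 1.8 : 17.3 : 62.4 : 100.0 : 60.1

1.8 : 17.3 : 62.4 : 100.0 : 60.1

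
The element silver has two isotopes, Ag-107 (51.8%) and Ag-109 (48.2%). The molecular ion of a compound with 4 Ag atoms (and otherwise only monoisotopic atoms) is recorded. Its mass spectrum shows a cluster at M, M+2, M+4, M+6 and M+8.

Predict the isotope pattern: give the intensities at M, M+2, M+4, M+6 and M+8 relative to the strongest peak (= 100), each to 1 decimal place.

Each Ag atom is independently Ag-107 (p = 0.518) or Ag-109 (q = 0.482); the cluster is the binomial expansion (p + q)^4.
P(M) = 0.518^4 = 0.071998
P(M+2) = 4 × 0.518^3 × 0.482^1 = 0.267976
P(M+4) = 6 × 0.518^2 × 0.482^2 = 0.374029
P(M+6) = 4 × 0.518^1 × 0.482^3 = 0.232023
P(M+8) = 0.482^4 = 0.053974
The M+4 peak is largest (0.374029); scaling to 100 gives 19.2 : 71.6 : 100.0 : 62.0 : 14.4.

19.2 : 71.6 : 100.0 : 62.0 : 14.4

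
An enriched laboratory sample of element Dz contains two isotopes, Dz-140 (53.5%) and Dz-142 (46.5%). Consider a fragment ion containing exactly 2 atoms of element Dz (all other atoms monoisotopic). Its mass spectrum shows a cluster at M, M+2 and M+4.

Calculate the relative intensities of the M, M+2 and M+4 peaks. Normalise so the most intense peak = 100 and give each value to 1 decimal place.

57.5 : 100.0 : 43.5

Each Dz atom is independently Dz-140 (p = 0.535) or Dz-142 (q = 0.465); the cluster is the binomial expansion (p + q)^2.
P(M) = 0.535^2 = 0.286225
P(M+2) = 2 × 0.535^1 × 0.465^1 = 0.497550
P(M+4) = 0.465^2 = 0.216225
The M+2 peak is largest (0.497550); scaling to 100 gives 57.5 : 100.0 : 43.5.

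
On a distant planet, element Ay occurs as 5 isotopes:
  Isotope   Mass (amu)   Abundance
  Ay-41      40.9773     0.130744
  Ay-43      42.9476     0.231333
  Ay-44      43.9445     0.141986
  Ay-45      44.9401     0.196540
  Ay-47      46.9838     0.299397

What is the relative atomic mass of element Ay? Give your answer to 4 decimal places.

44.4316 amu

Weight each isotope mass by its fractional abundance: 0.130744 × 40.9773 + 0.231333 × 42.9476 + 0.141986 × 43.9445 + 0.196540 × 44.9401 + 0.299397 × 46.9838
= 5.35754 + 9.93520 + 6.23950 + 8.83253 + 14.06681 = 44.43158 amu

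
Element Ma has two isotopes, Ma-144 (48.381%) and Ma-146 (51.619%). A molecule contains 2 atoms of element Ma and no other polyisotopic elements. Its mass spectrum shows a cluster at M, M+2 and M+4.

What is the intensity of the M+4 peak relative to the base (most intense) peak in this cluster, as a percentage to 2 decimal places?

(0.48381 + 0.51619)^2 gives M 0.2341, M+2 0.4995, M+4 0.2665; the largest is M+2.
P(M+2) = C(2,1) × 0.48381^1 × 0.51619^1 = 2 × 0.48381 × 0.51619 = 0.499476 (base)
P(M+4) = C(2,2) × 0.48381^0 × 0.51619^2 = 1 × 1.0000 × 0.26645212 = 0.266452
Relative intensity = 0.266452 / 0.499476 × 100 = 53.35

53.35%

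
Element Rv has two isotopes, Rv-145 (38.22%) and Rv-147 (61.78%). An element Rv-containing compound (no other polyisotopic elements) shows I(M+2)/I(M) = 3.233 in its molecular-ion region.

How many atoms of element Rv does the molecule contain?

The M+2/M ratio from n Rv atoms is n · q/p = n · 0.6178/0.3822.
n = 3.233 × 0.3822/0.6178 = 2.00 ≈ 2

2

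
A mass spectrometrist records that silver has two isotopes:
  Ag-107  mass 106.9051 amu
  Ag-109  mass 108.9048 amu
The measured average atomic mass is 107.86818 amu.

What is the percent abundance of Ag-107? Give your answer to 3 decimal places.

Let x be the fractional abundance of Ag-107; then Ag-109 has abundance 1 − x.
106.9051·x + 108.9048·(1 − x) = 107.86818
(106.9051 − 108.9048)·x = 107.86818 − 108.9048
x = -1.03662 / -1.9997 = 0.51839 → 51.839% Ag-107, 48.161% Ag-109.

51.839%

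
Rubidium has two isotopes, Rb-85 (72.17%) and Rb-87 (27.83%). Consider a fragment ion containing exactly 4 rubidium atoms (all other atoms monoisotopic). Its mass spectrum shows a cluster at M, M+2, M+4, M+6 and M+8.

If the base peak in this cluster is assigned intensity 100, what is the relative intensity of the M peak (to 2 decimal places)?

(0.7217 + 0.2783)^4 gives M 0.2713, M+2 0.4184, M+4 0.2420, M+6 0.0622, M+8 0.0060; the largest is M+2.
P(M+2) = C(4,1) × 0.7217^3 × 0.2783^1 = 4 × 0.37589809 × 0.2783 = 0.418450 (base)
P(M) = C(4,0) × 0.7217^4 × 0.2783^0 = 1 × 0.27128565 × 1.0000 = 0.271286
Relative intensity = 0.271286 / 0.418450 × 100 = 64.83

64.83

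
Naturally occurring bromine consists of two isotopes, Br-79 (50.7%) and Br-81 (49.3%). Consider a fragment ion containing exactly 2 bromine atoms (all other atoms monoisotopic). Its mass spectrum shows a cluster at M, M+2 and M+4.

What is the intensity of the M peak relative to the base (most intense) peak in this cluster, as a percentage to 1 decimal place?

Term probabilities: M 0.2570, M+2 0.4999, M+4 0.2430. Base peak = M+2.
P(M+2) = C(2,1) × 0.507^1 × 0.493^1 = 2 × 0.5070 × 0.4930 = 0.499902 (base)
P(M) = C(2,0) × 0.507^2 × 0.493^0 = 1 × 0.257049 × 1.0000 = 0.257049
Relative intensity = 0.257049 / 0.499902 × 100 = 51.4

51.4%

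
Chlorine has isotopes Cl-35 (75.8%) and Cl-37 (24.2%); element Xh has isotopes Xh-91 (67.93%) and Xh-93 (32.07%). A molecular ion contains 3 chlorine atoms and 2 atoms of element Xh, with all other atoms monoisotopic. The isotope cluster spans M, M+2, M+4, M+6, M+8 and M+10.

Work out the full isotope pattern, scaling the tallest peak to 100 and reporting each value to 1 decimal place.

52.6 : 100.0 : 75.3 : 28.1 : 5.2 : 0.4

Chlorine pattern (n=3): 0.43551951 : 0.41713346 : 0.13317454 : 0.01417249
Element Xh pattern (n=2): 0.46144849 : 0.43570302 : 0.10284849
Convolve the two distributions (both contribute in 2-u steps):
  M: 0.43551951×0.46144849 = 0.200970
  M+2: 0.43551951×0.43570302 + 0.41713346×0.46144849 = 0.382243
  M+4: 0.43551951×0.10284849 + 0.41713346×0.43570302 + 0.13317454×0.46144849 = 0.287992
  M+6: 0.41713346×0.10284849 + 0.13317454×0.43570302 + 0.01417249×0.46144849 = 0.107466
  M+8: 0.13317454×0.10284849 + 0.01417249×0.43570302 = 0.019872
  M+10: 0.01417249×0.10284849 = 0.001458
Scale to base peak (0.382243) = 100: 52.6 : 100.0 : 75.3 : 28.1 : 5.2 : 0.4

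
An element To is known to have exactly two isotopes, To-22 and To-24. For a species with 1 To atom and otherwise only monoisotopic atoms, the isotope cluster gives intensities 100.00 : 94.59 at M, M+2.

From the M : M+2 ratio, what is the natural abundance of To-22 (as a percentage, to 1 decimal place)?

51.4%

If p is the fraction of To that is To-22, then I(M+2)/I(M) = [C(1,1)·p^0·(1−p)] / p^1 = 1·(1−p)/p = 94.59/100.00 = 0.9459
(1−p)/p = 0.9459/1 = 0.9459  ⇒  p = 1/(1 + 0.9459) = 0.5139
To-22: 51.4%, To-24: 48.6%.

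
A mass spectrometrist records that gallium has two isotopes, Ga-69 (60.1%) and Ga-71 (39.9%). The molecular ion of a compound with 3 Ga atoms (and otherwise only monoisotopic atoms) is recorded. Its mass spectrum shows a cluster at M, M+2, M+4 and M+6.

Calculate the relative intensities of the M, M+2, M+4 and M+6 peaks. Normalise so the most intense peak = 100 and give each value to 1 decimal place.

The 3 Ga atoms are independent, so intensities follow the terms of (0.601 + 0.399)^3.
P(M) = 0.601^3 = 0.217082
P(M+2) = 3 × 0.601^2 × 0.399^1 = 0.432358
P(M+4) = 3 × 0.601^1 × 0.399^2 = 0.287039
P(M+6) = 0.399^3 = 0.063521
The M+2 peak is largest (0.432358); scaling to 100 gives 50.2 : 100.0 : 66.4 : 14.7.

50.2 : 100.0 : 66.4 : 14.7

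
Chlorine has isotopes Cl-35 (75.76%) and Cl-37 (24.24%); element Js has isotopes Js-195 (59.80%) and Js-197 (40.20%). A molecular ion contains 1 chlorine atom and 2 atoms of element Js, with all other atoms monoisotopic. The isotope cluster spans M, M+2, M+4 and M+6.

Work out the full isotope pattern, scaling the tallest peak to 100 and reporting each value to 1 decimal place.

Chlorine pattern (n=1): 0.7576 : 0.2424
Element Js pattern (n=2): 0.357604 : 0.480792 : 0.161604
Convolve the two distributions (both contribute in 2-u steps):
  M: 0.7576×0.357604 = 0.270921
  M+2: 0.7576×0.480792 + 0.2424×0.357604 = 0.450931
  M+4: 0.7576×0.161604 + 0.2424×0.480792 = 0.238975
  M+6: 0.2424×0.161604 = 0.039173
Scale to base peak (0.450931) = 100: 60.1 : 100.0 : 53.0 : 8.7

60.1 : 100.0 : 53.0 : 8.7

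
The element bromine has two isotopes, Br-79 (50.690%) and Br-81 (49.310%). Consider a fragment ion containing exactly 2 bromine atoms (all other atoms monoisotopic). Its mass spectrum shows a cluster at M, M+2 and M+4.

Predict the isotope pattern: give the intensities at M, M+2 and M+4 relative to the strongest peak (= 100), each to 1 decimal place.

Expanding (0.50690 + 0.49310)^2:
P(M) = 0.50690^2 = 0.256948
P(M+2) = 2 × 0.50690^1 × 0.49310^1 = 0.499905
P(M+4) = 0.49310^2 = 0.243148
The M+2 peak is largest (0.499905); scaling to 100 gives 51.4 : 100.0 : 48.6.

51.4 : 100.0 : 48.6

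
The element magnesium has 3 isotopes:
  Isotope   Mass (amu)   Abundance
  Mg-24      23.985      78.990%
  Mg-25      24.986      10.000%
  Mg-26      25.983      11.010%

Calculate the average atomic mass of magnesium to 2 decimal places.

The abundance-weighted mean is 0.78990 × 23.985 + 0.10000 × 24.986 + 0.11010 × 25.983
= 18.9458 + 2.4986 + 2.8607 = 24.3051 amu

24.31 amu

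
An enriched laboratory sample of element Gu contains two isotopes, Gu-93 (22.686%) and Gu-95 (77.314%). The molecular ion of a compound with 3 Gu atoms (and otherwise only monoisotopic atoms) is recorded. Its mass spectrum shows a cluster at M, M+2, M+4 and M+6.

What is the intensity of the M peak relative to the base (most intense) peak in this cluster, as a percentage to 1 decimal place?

2.5%

Binomial terms of (0.22686 + 0.77314)^3: M 0.0117, M+2 0.1194, M+4 0.4068, M+6 0.4621 → M+6 is the base peak.
P(M+6) = C(3,3) × 0.22686^0 × 0.77314^3 = 1 × 1.0000 × 0.46214092 = 0.462141 (base)
P(M) = C(3,0) × 0.22686^3 × 0.77314^0 = 1 × 0.01167545 × 1.0000 = 0.011675
Relative intensity = 0.011675 / 0.462141 × 100 = 2.5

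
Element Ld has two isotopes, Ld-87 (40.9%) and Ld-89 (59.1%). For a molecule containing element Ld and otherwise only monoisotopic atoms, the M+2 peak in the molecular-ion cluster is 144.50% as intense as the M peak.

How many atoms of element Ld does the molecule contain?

For n independent Ld atoms, I(M+2)/I(M) = n · (abundance Ld-89) / (abundance Ld-87) = n · 0.591/0.409.
n = 1.4450 × 0.409/0.591 = 1.00 ≈ 1

1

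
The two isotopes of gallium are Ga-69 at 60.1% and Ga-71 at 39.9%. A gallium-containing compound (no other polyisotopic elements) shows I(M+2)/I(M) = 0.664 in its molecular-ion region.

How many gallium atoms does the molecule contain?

For n independent Ga atoms, I(M+2)/I(M) = n · (abundance Ga-71) / (abundance Ga-69) = n · 0.399/0.601.
n = 0.664 × 0.601/0.399 = 1.00 ≈ 1

1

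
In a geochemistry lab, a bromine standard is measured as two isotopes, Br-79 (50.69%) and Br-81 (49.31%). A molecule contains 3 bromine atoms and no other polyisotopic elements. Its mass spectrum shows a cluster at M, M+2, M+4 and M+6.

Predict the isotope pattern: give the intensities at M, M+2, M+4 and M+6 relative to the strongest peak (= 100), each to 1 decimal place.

The 3 Br atoms are independent, so intensities follow the terms of (0.5069 + 0.4931)^3.
P(M) = 0.5069^3 = 0.130247
P(M+2) = 3 × 0.5069^2 × 0.4931^1 = 0.380103
P(M+4) = 3 × 0.5069^1 × 0.4931^2 = 0.369755
P(M+6) = 0.4931^3 = 0.119896
The M+2 peak is largest (0.380103); scaling to 100 gives 34.3 : 100.0 : 97.3 : 31.5.

34.3 : 100.0 : 97.3 : 31.5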